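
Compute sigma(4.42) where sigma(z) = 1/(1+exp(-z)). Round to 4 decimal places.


sigmoid(z) = 1 / (1 + exp(-z))
exp(-(4.42)) = exp(-4.42) = 0.012
1 + 0.012 = 1.012
1 / 1.012 = 0.9881

0.9881


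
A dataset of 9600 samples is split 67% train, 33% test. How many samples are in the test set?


Train samples = 9600 * 67% = 6432
Test samples = 9600 - 6432
= 3168

3168


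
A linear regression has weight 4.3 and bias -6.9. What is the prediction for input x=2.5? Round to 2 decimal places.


y = 4.3 * 2.5 + (-6.9)
= 10.75 + (-6.9)
= 3.85

3.85


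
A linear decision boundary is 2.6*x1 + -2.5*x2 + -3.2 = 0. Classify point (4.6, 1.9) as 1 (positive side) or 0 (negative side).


Compute 2.6 * 4.6 + -2.5 * 1.9 + -3.2
= 11.96 + -4.75 + -3.2
= 4.01
Since 4.01 >= 0, the point is on the positive side.

1


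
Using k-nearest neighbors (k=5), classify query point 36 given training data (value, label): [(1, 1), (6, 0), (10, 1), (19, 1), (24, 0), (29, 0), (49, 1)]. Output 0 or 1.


Distances from query 36:
Point 29 (class 0): distance = 7
Point 24 (class 0): distance = 12
Point 49 (class 1): distance = 13
Point 19 (class 1): distance = 17
Point 10 (class 1): distance = 26
K=5 nearest neighbors: classes = [0, 0, 1, 1, 1]
Votes for class 1: 3 / 5
Majority vote => class 1

1


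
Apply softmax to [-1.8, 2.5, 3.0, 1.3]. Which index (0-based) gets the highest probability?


Softmax is a monotonic transformation, so it preserves the argmax.
We need to find the index of the maximum logit.
Index 0: -1.8
Index 1: 2.5
Index 2: 3.0
Index 3: 1.3
Maximum logit = 3.0 at index 2

2


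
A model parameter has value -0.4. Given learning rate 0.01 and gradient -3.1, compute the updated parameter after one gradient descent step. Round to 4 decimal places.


w_new = w_old - lr * gradient
= -0.4 - 0.01 * -3.1
= -0.4 - (-0.031)
= -0.3690

-0.3690


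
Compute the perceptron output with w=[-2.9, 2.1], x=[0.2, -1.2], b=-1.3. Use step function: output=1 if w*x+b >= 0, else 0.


z = w . x + b
= -2.9*0.2 + 2.1*-1.2 + -1.3
= -0.58 + -2.52 + -1.3
= -3.1 + -1.3
= -4.4
Since z = -4.4 < 0, output = 0

0


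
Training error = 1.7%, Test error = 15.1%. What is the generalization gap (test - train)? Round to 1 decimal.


Generalization gap = test_error - train_error
= 15.1 - 1.7
= 13.4%
A large gap suggests overfitting.

13.4


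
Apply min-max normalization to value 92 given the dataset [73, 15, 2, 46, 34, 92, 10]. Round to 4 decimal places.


Min = 2, Max = 92
Range = 92 - 2 = 90
Scaled = (x - min) / (max - min)
= (92 - 2) / 90
= 90 / 90
= 1.0000

1.0000


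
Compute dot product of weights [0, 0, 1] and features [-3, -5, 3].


Element-wise products:
0 * -3 = 0
0 * -5 = 0
1 * 3 = 3
Sum = 0 + 0 + 3
= 3

3


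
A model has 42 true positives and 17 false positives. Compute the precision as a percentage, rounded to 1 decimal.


Precision = TP / (TP + FP) * 100
= 42 / (42 + 17)
= 42 / 59
= 0.7119
= 71.2%

71.2


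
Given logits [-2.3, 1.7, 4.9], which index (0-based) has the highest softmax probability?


Softmax is a monotonic transformation, so it preserves the argmax.
We need to find the index of the maximum logit.
Index 0: -2.3
Index 1: 1.7
Index 2: 4.9
Maximum logit = 4.9 at index 2

2


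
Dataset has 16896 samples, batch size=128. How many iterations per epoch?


Iterations per epoch = dataset_size / batch_size
= 16896 / 128
= 132

132


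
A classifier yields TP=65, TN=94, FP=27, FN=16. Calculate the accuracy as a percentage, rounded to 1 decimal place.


Accuracy = (TP + TN) / (TP + TN + FP + FN) * 100
= (65 + 94) / (65 + 94 + 27 + 16)
= 159 / 202
= 0.7871
= 78.7%

78.7


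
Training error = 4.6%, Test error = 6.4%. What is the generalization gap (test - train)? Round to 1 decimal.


Generalization gap = test_error - train_error
= 6.4 - 4.6
= 1.8%
A small gap suggests good generalization.

1.8


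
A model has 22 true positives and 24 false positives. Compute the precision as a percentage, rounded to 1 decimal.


Precision = TP / (TP + FP) * 100
= 22 / (22 + 24)
= 22 / 46
= 0.4783
= 47.8%

47.8


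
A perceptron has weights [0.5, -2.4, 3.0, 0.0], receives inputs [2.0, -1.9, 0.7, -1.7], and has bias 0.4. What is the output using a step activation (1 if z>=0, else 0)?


z = w . x + b
= 0.5*2.0 + -2.4*-1.9 + 3.0*0.7 + 0.0*-1.7 + 0.4
= 1.0 + 4.56 + 2.1 + -0.0 + 0.4
= 7.66 + 0.4
= 8.06
Since z = 8.06 >= 0, output = 1

1


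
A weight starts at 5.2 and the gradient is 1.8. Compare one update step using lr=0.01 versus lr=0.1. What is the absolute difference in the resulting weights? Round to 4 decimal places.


With lr=0.01: w_new = 5.2 - 0.01 * 1.8 = 5.182
With lr=0.1: w_new = 5.2 - 0.1 * 1.8 = 5.02
Absolute difference = |5.182 - 5.02|
= 0.1620

0.1620


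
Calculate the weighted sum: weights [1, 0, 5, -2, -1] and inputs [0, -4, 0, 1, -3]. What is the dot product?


Element-wise products:
1 * 0 = 0
0 * -4 = 0
5 * 0 = 0
-2 * 1 = -2
-1 * -3 = 3
Sum = 0 + 0 + 0 + -2 + 3
= 1

1


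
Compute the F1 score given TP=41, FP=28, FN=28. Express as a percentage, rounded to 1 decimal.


Precision = TP / (TP + FP) = 41 / 69 = 0.5942
Recall = TP / (TP + FN) = 41 / 69 = 0.5942
F1 = 2 * P * R / (P + R)
= 2 * 0.5942 * 0.5942 / (0.5942 + 0.5942)
= 0.7062 / 1.1884
= 0.5942
As percentage: 59.4%

59.4


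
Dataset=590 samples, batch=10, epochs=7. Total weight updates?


Iterations per epoch = 590 / 10 = 59
Total updates = iterations_per_epoch * epochs
= 59 * 7
= 413

413


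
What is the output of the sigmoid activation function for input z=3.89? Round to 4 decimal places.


sigmoid(z) = 1 / (1 + exp(-z))
exp(-(3.89)) = exp(-3.89) = 0.0204
1 + 0.0204 = 1.0204
1 / 1.0204 = 0.9800

0.9800


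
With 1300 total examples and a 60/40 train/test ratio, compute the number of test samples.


Train samples = 1300 * 60% = 780
Test samples = 1300 - 780
= 520

520


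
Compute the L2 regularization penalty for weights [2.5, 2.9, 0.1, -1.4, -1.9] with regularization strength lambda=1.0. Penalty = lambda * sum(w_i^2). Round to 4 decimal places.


Squaring each weight:
2.5^2 = 6.25
2.9^2 = 8.41
0.1^2 = 0.01
(-1.4)^2 = 1.96
(-1.9)^2 = 3.61
Sum of squares = 20.24
Penalty = 1.0 * 20.24 = 20.2400

20.2400


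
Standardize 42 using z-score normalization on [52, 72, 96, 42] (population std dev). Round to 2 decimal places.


Mean = (52 + 72 + 96 + 42) / 4 = 65.5
Variance = sum((x_i - mean)^2) / n = 426.75
Std = sqrt(426.75) = 20.6579
Z = (x - mean) / std
= (42 - 65.5) / 20.6579
= -23.5 / 20.6579
= -1.14

-1.14


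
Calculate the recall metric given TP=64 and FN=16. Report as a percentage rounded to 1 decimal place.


Recall = TP / (TP + FN) * 100
= 64 / (64 + 16)
= 64 / 80
= 0.8
= 80.0%

80.0


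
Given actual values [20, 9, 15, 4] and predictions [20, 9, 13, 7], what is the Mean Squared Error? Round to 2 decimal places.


Differences: [0, 0, 2, -3]
Squared errors: [0, 0, 4, 9]
Sum of squared errors = 13
MSE = 13 / 4 = 3.25

3.25


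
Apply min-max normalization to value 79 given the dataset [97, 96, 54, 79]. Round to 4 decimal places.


Min = 54, Max = 97
Range = 97 - 54 = 43
Scaled = (x - min) / (max - min)
= (79 - 54) / 43
= 25 / 43
= 0.5814

0.5814


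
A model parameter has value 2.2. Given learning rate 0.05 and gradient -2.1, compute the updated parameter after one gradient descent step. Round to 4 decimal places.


w_new = w_old - lr * gradient
= 2.2 - 0.05 * -2.1
= 2.2 - (-0.105)
= 2.3050

2.3050


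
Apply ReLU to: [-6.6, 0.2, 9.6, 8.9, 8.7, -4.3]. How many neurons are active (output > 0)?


ReLU(x) = max(0, x) for each element:
ReLU(-6.6) = 0
ReLU(0.2) = 0.2
ReLU(9.6) = 9.6
ReLU(8.9) = 8.9
ReLU(8.7) = 8.7
ReLU(-4.3) = 0
Active neurons (>0): 4

4


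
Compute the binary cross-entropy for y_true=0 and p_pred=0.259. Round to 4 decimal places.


For y=0: Loss = -log(1-p)
= -log(1 - 0.259)
= -log(0.741)
= -(-0.2998)
= 0.2998

0.2998


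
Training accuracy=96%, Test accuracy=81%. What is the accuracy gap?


Gap = train_accuracy - test_accuracy
= 96 - 81
= 15%
This gap suggests the model is overfitting.

15


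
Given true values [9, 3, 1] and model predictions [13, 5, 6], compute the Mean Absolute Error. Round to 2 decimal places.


Absolute errors: [4, 2, 5]
Sum of absolute errors = 11
MAE = 11 / 3 = 3.67

3.67


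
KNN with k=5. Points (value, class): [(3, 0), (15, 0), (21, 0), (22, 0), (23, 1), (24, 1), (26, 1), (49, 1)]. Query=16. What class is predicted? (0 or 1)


Distances from query 16:
Point 15 (class 0): distance = 1
Point 21 (class 0): distance = 5
Point 22 (class 0): distance = 6
Point 23 (class 1): distance = 7
Point 24 (class 1): distance = 8
K=5 nearest neighbors: classes = [0, 0, 0, 1, 1]
Votes for class 1: 2 / 5
Majority vote => class 0

0


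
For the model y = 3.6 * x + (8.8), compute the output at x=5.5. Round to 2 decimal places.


y = 3.6 * 5.5 + (8.8)
= 19.8 + (8.8)
= 28.60

28.60


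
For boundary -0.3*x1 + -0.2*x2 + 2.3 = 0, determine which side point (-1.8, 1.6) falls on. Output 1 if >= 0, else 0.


Compute -0.3 * -1.8 + -0.2 * 1.6 + 2.3
= 0.54 + -0.32 + 2.3
= 2.52
Since 2.52 >= 0, the point is on the positive side.

1


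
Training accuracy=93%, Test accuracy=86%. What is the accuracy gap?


Gap = train_accuracy - test_accuracy
= 93 - 86
= 7%
This moderate gap may indicate mild overfitting.

7


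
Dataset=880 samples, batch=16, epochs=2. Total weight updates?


Iterations per epoch = 880 / 16 = 55
Total updates = iterations_per_epoch * epochs
= 55 * 2
= 110

110


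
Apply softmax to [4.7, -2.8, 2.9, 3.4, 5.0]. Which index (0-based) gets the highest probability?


Softmax is a monotonic transformation, so it preserves the argmax.
We need to find the index of the maximum logit.
Index 0: 4.7
Index 1: -2.8
Index 2: 2.9
Index 3: 3.4
Index 4: 5.0
Maximum logit = 5.0 at index 4

4


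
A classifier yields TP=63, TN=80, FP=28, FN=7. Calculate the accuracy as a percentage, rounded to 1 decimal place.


Accuracy = (TP + TN) / (TP + TN + FP + FN) * 100
= (63 + 80) / (63 + 80 + 28 + 7)
= 143 / 178
= 0.8034
= 80.3%

80.3


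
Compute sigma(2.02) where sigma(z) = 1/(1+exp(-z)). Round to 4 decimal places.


sigmoid(z) = 1 / (1 + exp(-z))
exp(-(2.02)) = exp(-2.02) = 0.1327
1 + 0.1327 = 1.1327
1 / 1.1327 = 0.8829

0.8829


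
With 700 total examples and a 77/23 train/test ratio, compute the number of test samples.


Train samples = 700 * 77% = 539
Test samples = 700 - 539
= 161

161


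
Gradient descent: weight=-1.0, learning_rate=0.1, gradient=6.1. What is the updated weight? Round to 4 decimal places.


w_new = w_old - lr * gradient
= -1.0 - 0.1 * 6.1
= -1.0 - (0.61)
= -1.6100

-1.6100


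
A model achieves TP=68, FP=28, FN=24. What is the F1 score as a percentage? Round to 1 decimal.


Precision = TP / (TP + FP) = 68 / 96 = 0.7083
Recall = TP / (TP + FN) = 68 / 92 = 0.7391
F1 = 2 * P * R / (P + R)
= 2 * 0.7083 * 0.7391 / (0.7083 + 0.7391)
= 1.0471 / 1.4475
= 0.7234
As percentage: 72.3%

72.3


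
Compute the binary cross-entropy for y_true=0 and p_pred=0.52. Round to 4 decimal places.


For y=0: Loss = -log(1-p)
= -log(1 - 0.52)
= -log(0.48)
= -(-0.734)
= 0.7340

0.7340


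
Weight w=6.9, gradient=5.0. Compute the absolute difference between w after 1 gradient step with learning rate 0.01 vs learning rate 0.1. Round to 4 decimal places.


With lr=0.01: w_new = 6.9 - 0.01 * 5.0 = 6.85
With lr=0.1: w_new = 6.9 - 0.1 * 5.0 = 6.4
Absolute difference = |6.85 - 6.4|
= 0.4500

0.4500


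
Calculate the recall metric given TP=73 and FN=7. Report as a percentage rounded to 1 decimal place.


Recall = TP / (TP + FN) * 100
= 73 / (73 + 7)
= 73 / 80
= 0.9125
= 91.3%

91.3


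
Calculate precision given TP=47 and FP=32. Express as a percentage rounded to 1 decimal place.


Precision = TP / (TP + FP) * 100
= 47 / (47 + 32)
= 47 / 79
= 0.5949
= 59.5%

59.5


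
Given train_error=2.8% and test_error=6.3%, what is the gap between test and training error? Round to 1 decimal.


Generalization gap = test_error - train_error
= 6.3 - 2.8
= 3.5%
A moderate gap.

3.5


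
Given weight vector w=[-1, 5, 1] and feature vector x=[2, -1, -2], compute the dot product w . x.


Element-wise products:
-1 * 2 = -2
5 * -1 = -5
1 * -2 = -2
Sum = -2 + -5 + -2
= -9

-9


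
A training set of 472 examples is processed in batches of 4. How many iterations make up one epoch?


Iterations per epoch = dataset_size / batch_size
= 472 / 4
= 118

118


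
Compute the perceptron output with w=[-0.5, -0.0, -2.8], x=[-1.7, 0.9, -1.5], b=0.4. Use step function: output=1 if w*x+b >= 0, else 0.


z = w . x + b
= -0.5*-1.7 + -0.0*0.9 + -2.8*-1.5 + 0.4
= 0.85 + -0.0 + 4.2 + 0.4
= 5.05 + 0.4
= 5.45
Since z = 5.45 >= 0, output = 1

1


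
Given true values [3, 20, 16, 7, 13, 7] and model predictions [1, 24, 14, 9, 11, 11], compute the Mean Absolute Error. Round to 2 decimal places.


Absolute errors: [2, 4, 2, 2, 2, 4]
Sum of absolute errors = 16
MAE = 16 / 6 = 2.67

2.67


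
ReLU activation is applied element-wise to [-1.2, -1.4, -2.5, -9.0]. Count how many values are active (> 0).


ReLU(x) = max(0, x) for each element:
ReLU(-1.2) = 0
ReLU(-1.4) = 0
ReLU(-2.5) = 0
ReLU(-9.0) = 0
Active neurons (>0): 0

0


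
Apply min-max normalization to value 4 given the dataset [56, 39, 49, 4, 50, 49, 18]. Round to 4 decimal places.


Min = 4, Max = 56
Range = 56 - 4 = 52
Scaled = (x - min) / (max - min)
= (4 - 4) / 52
= 0 / 52
= 0.0000

0.0000


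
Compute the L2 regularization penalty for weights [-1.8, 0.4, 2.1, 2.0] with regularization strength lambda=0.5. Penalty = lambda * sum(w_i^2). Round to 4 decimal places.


Squaring each weight:
(-1.8)^2 = 3.24
0.4^2 = 0.16
2.1^2 = 4.41
2.0^2 = 4.0
Sum of squares = 11.81
Penalty = 0.5 * 11.81 = 5.9050

5.9050


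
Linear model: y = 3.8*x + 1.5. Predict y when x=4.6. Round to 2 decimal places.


y = 3.8 * 4.6 + (1.5)
= 17.48 + (1.5)
= 18.98

18.98


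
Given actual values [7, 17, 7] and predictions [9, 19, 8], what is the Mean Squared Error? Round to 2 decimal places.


Differences: [-2, -2, -1]
Squared errors: [4, 4, 1]
Sum of squared errors = 9
MSE = 9 / 3 = 3.00

3.00


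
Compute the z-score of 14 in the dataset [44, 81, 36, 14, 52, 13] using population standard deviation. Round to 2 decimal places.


Mean = (44 + 81 + 36 + 14 + 52 + 13) / 6 = 40.0
Variance = sum((x_i - mean)^2) / n = 543.6667
Std = sqrt(543.6667) = 23.3167
Z = (x - mean) / std
= (14 - 40.0) / 23.3167
= -26.0 / 23.3167
= -1.12

-1.12


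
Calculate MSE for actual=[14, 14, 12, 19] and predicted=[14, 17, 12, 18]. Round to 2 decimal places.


Differences: [0, -3, 0, 1]
Squared errors: [0, 9, 0, 1]
Sum of squared errors = 10
MSE = 10 / 4 = 2.50

2.50


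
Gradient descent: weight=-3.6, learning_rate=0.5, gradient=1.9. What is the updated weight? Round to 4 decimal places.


w_new = w_old - lr * gradient
= -3.6 - 0.5 * 1.9
= -3.6 - (0.95)
= -4.5500

-4.5500


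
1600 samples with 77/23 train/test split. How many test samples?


Train samples = 1600 * 77% = 1232
Test samples = 1600 - 1232
= 368

368


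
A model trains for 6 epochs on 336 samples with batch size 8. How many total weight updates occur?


Iterations per epoch = 336 / 8 = 42
Total updates = iterations_per_epoch * epochs
= 42 * 6
= 252

252


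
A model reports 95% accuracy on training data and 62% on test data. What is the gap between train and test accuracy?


Gap = train_accuracy - test_accuracy
= 95 - 62
= 33%
This large gap strongly indicates overfitting.

33


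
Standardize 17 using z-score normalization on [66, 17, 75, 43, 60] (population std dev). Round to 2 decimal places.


Mean = (66 + 17 + 75 + 43 + 60) / 5 = 52.2
Variance = sum((x_i - mean)^2) / n = 418.96
Std = sqrt(418.96) = 20.4685
Z = (x - mean) / std
= (17 - 52.2) / 20.4685
= -35.2 / 20.4685
= -1.72

-1.72


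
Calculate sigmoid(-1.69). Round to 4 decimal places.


sigmoid(z) = 1 / (1 + exp(-z))
exp(-(-1.69)) = exp(1.69) = 5.4195
1 + 5.4195 = 6.4195
1 / 6.4195 = 0.1558

0.1558


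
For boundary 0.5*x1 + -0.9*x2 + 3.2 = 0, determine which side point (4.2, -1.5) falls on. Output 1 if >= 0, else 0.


Compute 0.5 * 4.2 + -0.9 * -1.5 + 3.2
= 2.1 + 1.35 + 3.2
= 6.65
Since 6.65 >= 0, the point is on the positive side.

1


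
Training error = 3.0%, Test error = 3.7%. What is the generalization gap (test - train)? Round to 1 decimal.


Generalization gap = test_error - train_error
= 3.7 - 3.0
= 0.7%
A small gap suggests good generalization.

0.7


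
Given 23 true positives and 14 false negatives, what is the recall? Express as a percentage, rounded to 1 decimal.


Recall = TP / (TP + FN) * 100
= 23 / (23 + 14)
= 23 / 37
= 0.6216
= 62.2%

62.2


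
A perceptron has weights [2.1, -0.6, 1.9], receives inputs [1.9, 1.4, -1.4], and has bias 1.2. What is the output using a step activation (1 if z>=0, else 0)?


z = w . x + b
= 2.1*1.9 + -0.6*1.4 + 1.9*-1.4 + 1.2
= 3.99 + -0.84 + -2.66 + 1.2
= 0.49 + 1.2
= 1.69
Since z = 1.69 >= 0, output = 1

1


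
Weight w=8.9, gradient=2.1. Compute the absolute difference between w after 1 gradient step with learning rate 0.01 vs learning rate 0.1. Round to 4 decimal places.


With lr=0.01: w_new = 8.9 - 0.01 * 2.1 = 8.879
With lr=0.1: w_new = 8.9 - 0.1 * 2.1 = 8.69
Absolute difference = |8.879 - 8.69|
= 0.1890

0.1890


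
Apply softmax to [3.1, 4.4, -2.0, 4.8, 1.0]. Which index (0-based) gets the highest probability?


Softmax is a monotonic transformation, so it preserves the argmax.
We need to find the index of the maximum logit.
Index 0: 3.1
Index 1: 4.4
Index 2: -2.0
Index 3: 4.8
Index 4: 1.0
Maximum logit = 4.8 at index 3

3


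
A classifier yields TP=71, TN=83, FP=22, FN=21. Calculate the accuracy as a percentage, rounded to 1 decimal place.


Accuracy = (TP + TN) / (TP + TN + FP + FN) * 100
= (71 + 83) / (71 + 83 + 22 + 21)
= 154 / 197
= 0.7817
= 78.2%

78.2


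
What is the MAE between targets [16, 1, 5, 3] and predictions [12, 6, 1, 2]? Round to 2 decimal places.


Absolute errors: [4, 5, 4, 1]
Sum of absolute errors = 14
MAE = 14 / 4 = 3.50

3.50


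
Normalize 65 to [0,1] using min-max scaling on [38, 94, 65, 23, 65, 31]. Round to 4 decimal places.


Min = 23, Max = 94
Range = 94 - 23 = 71
Scaled = (x - min) / (max - min)
= (65 - 23) / 71
= 42 / 71
= 0.5915

0.5915


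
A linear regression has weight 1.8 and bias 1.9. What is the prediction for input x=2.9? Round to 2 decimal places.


y = 1.8 * 2.9 + (1.9)
= 5.22 + (1.9)
= 7.12

7.12


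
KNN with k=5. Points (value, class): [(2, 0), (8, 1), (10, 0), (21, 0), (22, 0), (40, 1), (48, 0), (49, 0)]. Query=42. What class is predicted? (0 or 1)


Distances from query 42:
Point 40 (class 1): distance = 2
Point 48 (class 0): distance = 6
Point 49 (class 0): distance = 7
Point 22 (class 0): distance = 20
Point 21 (class 0): distance = 21
K=5 nearest neighbors: classes = [1, 0, 0, 0, 0]
Votes for class 1: 1 / 5
Majority vote => class 0

0


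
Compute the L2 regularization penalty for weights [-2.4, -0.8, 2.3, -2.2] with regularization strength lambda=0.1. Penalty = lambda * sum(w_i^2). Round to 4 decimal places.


Squaring each weight:
(-2.4)^2 = 5.76
(-0.8)^2 = 0.64
2.3^2 = 5.29
(-2.2)^2 = 4.84
Sum of squares = 16.53
Penalty = 0.1 * 16.53 = 1.6530

1.6530


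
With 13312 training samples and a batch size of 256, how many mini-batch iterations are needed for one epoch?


Iterations per epoch = dataset_size / batch_size
= 13312 / 256
= 52

52


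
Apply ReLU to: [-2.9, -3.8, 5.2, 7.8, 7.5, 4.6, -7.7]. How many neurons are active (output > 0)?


ReLU(x) = max(0, x) for each element:
ReLU(-2.9) = 0
ReLU(-3.8) = 0
ReLU(5.2) = 5.2
ReLU(7.8) = 7.8
ReLU(7.5) = 7.5
ReLU(4.6) = 4.6
ReLU(-7.7) = 0
Active neurons (>0): 4

4


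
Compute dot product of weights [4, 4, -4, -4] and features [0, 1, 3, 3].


Element-wise products:
4 * 0 = 0
4 * 1 = 4
-4 * 3 = -12
-4 * 3 = -12
Sum = 0 + 4 + -12 + -12
= -20

-20


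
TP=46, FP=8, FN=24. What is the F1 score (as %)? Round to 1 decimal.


Precision = TP / (TP + FP) = 46 / 54 = 0.8519
Recall = TP / (TP + FN) = 46 / 70 = 0.6571
F1 = 2 * P * R / (P + R)
= 2 * 0.8519 * 0.6571 / (0.8519 + 0.6571)
= 1.1196 / 1.509
= 0.7419
As percentage: 74.2%

74.2


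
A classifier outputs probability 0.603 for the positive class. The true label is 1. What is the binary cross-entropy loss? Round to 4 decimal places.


For y=1: Loss = -log(p)
= -log(0.603)
= -(-0.5058)
= 0.5058

0.5058


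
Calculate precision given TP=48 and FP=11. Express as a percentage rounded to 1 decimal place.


Precision = TP / (TP + FP) * 100
= 48 / (48 + 11)
= 48 / 59
= 0.8136
= 81.4%

81.4


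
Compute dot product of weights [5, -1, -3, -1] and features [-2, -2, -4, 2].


Element-wise products:
5 * -2 = -10
-1 * -2 = 2
-3 * -4 = 12
-1 * 2 = -2
Sum = -10 + 2 + 12 + -2
= 2

2


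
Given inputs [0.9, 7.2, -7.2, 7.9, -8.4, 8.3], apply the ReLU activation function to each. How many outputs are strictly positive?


ReLU(x) = max(0, x) for each element:
ReLU(0.9) = 0.9
ReLU(7.2) = 7.2
ReLU(-7.2) = 0
ReLU(7.9) = 7.9
ReLU(-8.4) = 0
ReLU(8.3) = 8.3
Active neurons (>0): 4

4


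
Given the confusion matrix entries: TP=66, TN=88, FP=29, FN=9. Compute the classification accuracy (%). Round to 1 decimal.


Accuracy = (TP + TN) / (TP + TN + FP + FN) * 100
= (66 + 88) / (66 + 88 + 29 + 9)
= 154 / 192
= 0.8021
= 80.2%

80.2


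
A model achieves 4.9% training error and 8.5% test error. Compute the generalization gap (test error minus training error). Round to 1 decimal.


Generalization gap = test_error - train_error
= 8.5 - 4.9
= 3.6%
A moderate gap.

3.6


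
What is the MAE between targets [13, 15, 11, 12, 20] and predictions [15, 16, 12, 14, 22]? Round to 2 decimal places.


Absolute errors: [2, 1, 1, 2, 2]
Sum of absolute errors = 8
MAE = 8 / 5 = 1.60

1.60


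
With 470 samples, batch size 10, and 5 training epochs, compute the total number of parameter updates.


Iterations per epoch = 470 / 10 = 47
Total updates = iterations_per_epoch * epochs
= 47 * 5
= 235

235


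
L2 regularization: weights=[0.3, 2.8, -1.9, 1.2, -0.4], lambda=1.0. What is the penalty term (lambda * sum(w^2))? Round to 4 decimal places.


Squaring each weight:
0.3^2 = 0.09
2.8^2 = 7.84
(-1.9)^2 = 3.61
1.2^2 = 1.44
(-0.4)^2 = 0.16
Sum of squares = 13.14
Penalty = 1.0 * 13.14 = 13.1400

13.1400


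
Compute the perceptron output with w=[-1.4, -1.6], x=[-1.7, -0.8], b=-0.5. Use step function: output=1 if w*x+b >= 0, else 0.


z = w . x + b
= -1.4*-1.7 + -1.6*-0.8 + -0.5
= 2.38 + 1.28 + -0.5
= 3.66 + -0.5
= 3.16
Since z = 3.16 >= 0, output = 1

1


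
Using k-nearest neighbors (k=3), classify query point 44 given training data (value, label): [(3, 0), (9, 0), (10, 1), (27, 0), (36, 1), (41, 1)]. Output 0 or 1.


Distances from query 44:
Point 41 (class 1): distance = 3
Point 36 (class 1): distance = 8
Point 27 (class 0): distance = 17
K=3 nearest neighbors: classes = [1, 1, 0]
Votes for class 1: 2 / 3
Majority vote => class 1

1


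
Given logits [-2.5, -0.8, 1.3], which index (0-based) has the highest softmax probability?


Softmax is a monotonic transformation, so it preserves the argmax.
We need to find the index of the maximum logit.
Index 0: -2.5
Index 1: -0.8
Index 2: 1.3
Maximum logit = 1.3 at index 2

2


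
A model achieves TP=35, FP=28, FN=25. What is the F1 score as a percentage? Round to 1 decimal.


Precision = TP / (TP + FP) = 35 / 63 = 0.5556
Recall = TP / (TP + FN) = 35 / 60 = 0.5833
F1 = 2 * P * R / (P + R)
= 2 * 0.5556 * 0.5833 / (0.5556 + 0.5833)
= 0.6481 / 1.1389
= 0.5691
As percentage: 56.9%

56.9


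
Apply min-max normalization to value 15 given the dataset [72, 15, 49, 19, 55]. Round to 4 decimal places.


Min = 15, Max = 72
Range = 72 - 15 = 57
Scaled = (x - min) / (max - min)
= (15 - 15) / 57
= 0 / 57
= 0.0000

0.0000


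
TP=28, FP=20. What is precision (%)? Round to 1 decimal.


Precision = TP / (TP + FP) * 100
= 28 / (28 + 20)
= 28 / 48
= 0.5833
= 58.3%

58.3


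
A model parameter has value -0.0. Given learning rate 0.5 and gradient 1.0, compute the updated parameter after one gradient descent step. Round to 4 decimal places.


w_new = w_old - lr * gradient
= -0.0 - 0.5 * 1.0
= -0.0 - (0.5)
= -0.5000

-0.5000


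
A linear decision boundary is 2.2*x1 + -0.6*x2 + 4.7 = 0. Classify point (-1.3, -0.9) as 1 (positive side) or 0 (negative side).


Compute 2.2 * -1.3 + -0.6 * -0.9 + 4.7
= -2.86 + 0.54 + 4.7
= 2.38
Since 2.38 >= 0, the point is on the positive side.

1


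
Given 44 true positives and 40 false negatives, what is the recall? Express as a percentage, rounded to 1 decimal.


Recall = TP / (TP + FN) * 100
= 44 / (44 + 40)
= 44 / 84
= 0.5238
= 52.4%

52.4


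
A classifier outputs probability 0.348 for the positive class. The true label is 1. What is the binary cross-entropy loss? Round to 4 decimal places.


For y=1: Loss = -log(p)
= -log(0.348)
= -(-1.0556)
= 1.0556

1.0556


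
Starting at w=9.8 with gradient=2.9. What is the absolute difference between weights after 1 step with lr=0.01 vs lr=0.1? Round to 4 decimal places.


With lr=0.01: w_new = 9.8 - 0.01 * 2.9 = 9.771
With lr=0.1: w_new = 9.8 - 0.1 * 2.9 = 9.51
Absolute difference = |9.771 - 9.51|
= 0.2610

0.2610


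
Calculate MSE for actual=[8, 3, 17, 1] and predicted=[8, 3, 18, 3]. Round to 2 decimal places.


Differences: [0, 0, -1, -2]
Squared errors: [0, 0, 1, 4]
Sum of squared errors = 5
MSE = 5 / 4 = 1.25

1.25


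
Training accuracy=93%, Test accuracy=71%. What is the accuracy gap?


Gap = train_accuracy - test_accuracy
= 93 - 71
= 22%
This large gap strongly indicates overfitting.

22


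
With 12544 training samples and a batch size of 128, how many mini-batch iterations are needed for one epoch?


Iterations per epoch = dataset_size / batch_size
= 12544 / 128
= 98

98


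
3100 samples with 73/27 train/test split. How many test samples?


Train samples = 3100 * 73% = 2263
Test samples = 3100 - 2263
= 837

837


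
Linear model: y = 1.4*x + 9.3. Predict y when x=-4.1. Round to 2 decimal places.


y = 1.4 * -4.1 + (9.3)
= -5.74 + (9.3)
= 3.56

3.56


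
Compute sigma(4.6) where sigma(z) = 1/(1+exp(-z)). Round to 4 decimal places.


sigmoid(z) = 1 / (1 + exp(-z))
exp(-(4.6)) = exp(-4.6) = 0.0101
1 + 0.0101 = 1.0101
1 / 1.0101 = 0.9900

0.9900


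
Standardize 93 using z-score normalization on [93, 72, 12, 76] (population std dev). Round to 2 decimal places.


Mean = (93 + 72 + 12 + 76) / 4 = 63.25
Variance = sum((x_i - mean)^2) / n = 937.6875
Std = sqrt(937.6875) = 30.6217
Z = (x - mean) / std
= (93 - 63.25) / 30.6217
= 29.75 / 30.6217
= 0.97

0.97


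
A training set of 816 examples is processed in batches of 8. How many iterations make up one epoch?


Iterations per epoch = dataset_size / batch_size
= 816 / 8
= 102

102


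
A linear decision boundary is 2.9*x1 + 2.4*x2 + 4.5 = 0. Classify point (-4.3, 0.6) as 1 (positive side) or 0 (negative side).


Compute 2.9 * -4.3 + 2.4 * 0.6 + 4.5
= -12.47 + 1.44 + 4.5
= -6.53
Since -6.53 < 0, the point is on the negative side.

0


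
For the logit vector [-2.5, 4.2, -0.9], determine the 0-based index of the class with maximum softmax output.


Softmax is a monotonic transformation, so it preserves the argmax.
We need to find the index of the maximum logit.
Index 0: -2.5
Index 1: 4.2
Index 2: -0.9
Maximum logit = 4.2 at index 1

1


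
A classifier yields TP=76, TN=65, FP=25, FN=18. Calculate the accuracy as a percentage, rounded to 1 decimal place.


Accuracy = (TP + TN) / (TP + TN + FP + FN) * 100
= (76 + 65) / (76 + 65 + 25 + 18)
= 141 / 184
= 0.7663
= 76.6%

76.6


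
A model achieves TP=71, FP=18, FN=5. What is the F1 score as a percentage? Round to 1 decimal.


Precision = TP / (TP + FP) = 71 / 89 = 0.7978
Recall = TP / (TP + FN) = 71 / 76 = 0.9342
F1 = 2 * P * R / (P + R)
= 2 * 0.7978 * 0.9342 / (0.7978 + 0.9342)
= 1.4905 / 1.732
= 0.8606
As percentage: 86.1%

86.1


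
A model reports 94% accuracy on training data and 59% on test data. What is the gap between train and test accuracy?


Gap = train_accuracy - test_accuracy
= 94 - 59
= 35%
This large gap strongly indicates overfitting.

35


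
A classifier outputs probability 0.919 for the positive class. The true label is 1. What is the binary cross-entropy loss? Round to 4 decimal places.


For y=1: Loss = -log(p)
= -log(0.919)
= -(-0.0845)
= 0.0845

0.0845


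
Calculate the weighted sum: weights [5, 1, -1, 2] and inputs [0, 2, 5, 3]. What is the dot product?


Element-wise products:
5 * 0 = 0
1 * 2 = 2
-1 * 5 = -5
2 * 3 = 6
Sum = 0 + 2 + -5 + 6
= 3

3


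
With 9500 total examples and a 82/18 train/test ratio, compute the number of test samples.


Train samples = 9500 * 82% = 7790
Test samples = 9500 - 7790
= 1710

1710


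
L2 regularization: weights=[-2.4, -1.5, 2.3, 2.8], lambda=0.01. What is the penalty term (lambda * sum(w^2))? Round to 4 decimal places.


Squaring each weight:
(-2.4)^2 = 5.76
(-1.5)^2 = 2.25
2.3^2 = 5.29
2.8^2 = 7.84
Sum of squares = 21.14
Penalty = 0.01 * 21.14 = 0.2114

0.2114


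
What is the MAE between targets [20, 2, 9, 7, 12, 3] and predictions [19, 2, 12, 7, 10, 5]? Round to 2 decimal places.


Absolute errors: [1, 0, 3, 0, 2, 2]
Sum of absolute errors = 8
MAE = 8 / 6 = 1.33

1.33


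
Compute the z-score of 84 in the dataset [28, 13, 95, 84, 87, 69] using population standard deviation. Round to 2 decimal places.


Mean = (28 + 13 + 95 + 84 + 87 + 69) / 6 = 62.6667
Variance = sum((x_i - mean)^2) / n = 966.8889
Std = sqrt(966.8889) = 31.0948
Z = (x - mean) / std
= (84 - 62.6667) / 31.0948
= 21.3333 / 31.0948
= 0.69

0.69


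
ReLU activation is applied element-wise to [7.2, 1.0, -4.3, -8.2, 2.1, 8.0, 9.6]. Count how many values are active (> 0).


ReLU(x) = max(0, x) for each element:
ReLU(7.2) = 7.2
ReLU(1.0) = 1.0
ReLU(-4.3) = 0
ReLU(-8.2) = 0
ReLU(2.1) = 2.1
ReLU(8.0) = 8.0
ReLU(9.6) = 9.6
Active neurons (>0): 5

5


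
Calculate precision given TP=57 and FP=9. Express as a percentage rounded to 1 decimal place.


Precision = TP / (TP + FP) * 100
= 57 / (57 + 9)
= 57 / 66
= 0.8636
= 86.4%

86.4


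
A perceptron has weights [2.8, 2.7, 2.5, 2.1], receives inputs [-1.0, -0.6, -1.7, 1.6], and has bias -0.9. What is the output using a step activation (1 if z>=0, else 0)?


z = w . x + b
= 2.8*-1.0 + 2.7*-0.6 + 2.5*-1.7 + 2.1*1.6 + -0.9
= -2.8 + -1.62 + -4.25 + 3.36 + -0.9
= -5.31 + -0.9
= -6.21
Since z = -6.21 < 0, output = 0

0


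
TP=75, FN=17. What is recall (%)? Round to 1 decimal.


Recall = TP / (TP + FN) * 100
= 75 / (75 + 17)
= 75 / 92
= 0.8152
= 81.5%

81.5


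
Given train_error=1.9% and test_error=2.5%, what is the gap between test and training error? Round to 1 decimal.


Generalization gap = test_error - train_error
= 2.5 - 1.9
= 0.6%
A small gap suggests good generalization.

0.6


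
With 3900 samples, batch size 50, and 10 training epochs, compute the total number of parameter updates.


Iterations per epoch = 3900 / 50 = 78
Total updates = iterations_per_epoch * epochs
= 78 * 10
= 780

780


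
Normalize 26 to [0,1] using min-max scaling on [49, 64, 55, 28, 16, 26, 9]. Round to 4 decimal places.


Min = 9, Max = 64
Range = 64 - 9 = 55
Scaled = (x - min) / (max - min)
= (26 - 9) / 55
= 17 / 55
= 0.3091

0.3091


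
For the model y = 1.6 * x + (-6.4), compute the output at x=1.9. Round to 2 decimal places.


y = 1.6 * 1.9 + (-6.4)
= 3.04 + (-6.4)
= -3.36

-3.36


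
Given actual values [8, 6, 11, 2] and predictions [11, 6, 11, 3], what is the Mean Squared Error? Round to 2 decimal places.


Differences: [-3, 0, 0, -1]
Squared errors: [9, 0, 0, 1]
Sum of squared errors = 10
MSE = 10 / 4 = 2.50

2.50


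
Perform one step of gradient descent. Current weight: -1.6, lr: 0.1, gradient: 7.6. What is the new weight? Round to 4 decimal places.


w_new = w_old - lr * gradient
= -1.6 - 0.1 * 7.6
= -1.6 - (0.76)
= -2.3600

-2.3600


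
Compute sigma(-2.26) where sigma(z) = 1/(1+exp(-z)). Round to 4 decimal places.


sigmoid(z) = 1 / (1 + exp(-z))
exp(-(-2.26)) = exp(2.26) = 9.5831
1 + 9.5831 = 10.5831
1 / 10.5831 = 0.0945

0.0945


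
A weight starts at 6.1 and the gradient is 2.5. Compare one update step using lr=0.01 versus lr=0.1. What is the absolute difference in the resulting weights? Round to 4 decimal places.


With lr=0.01: w_new = 6.1 - 0.01 * 2.5 = 6.075
With lr=0.1: w_new = 6.1 - 0.1 * 2.5 = 5.85
Absolute difference = |6.075 - 5.85|
= 0.2250

0.2250


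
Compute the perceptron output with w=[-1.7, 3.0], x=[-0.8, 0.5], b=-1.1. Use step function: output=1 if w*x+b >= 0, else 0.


z = w . x + b
= -1.7*-0.8 + 3.0*0.5 + -1.1
= 1.36 + 1.5 + -1.1
= 2.86 + -1.1
= 1.76
Since z = 1.76 >= 0, output = 1

1


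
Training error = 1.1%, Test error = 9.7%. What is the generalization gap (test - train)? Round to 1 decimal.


Generalization gap = test_error - train_error
= 9.7 - 1.1
= 8.6%
A moderate gap.

8.6


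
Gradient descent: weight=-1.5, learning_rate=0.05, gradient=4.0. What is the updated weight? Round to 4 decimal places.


w_new = w_old - lr * gradient
= -1.5 - 0.05 * 4.0
= -1.5 - (0.2)
= -1.7000

-1.7000


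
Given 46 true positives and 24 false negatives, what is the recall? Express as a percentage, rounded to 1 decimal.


Recall = TP / (TP + FN) * 100
= 46 / (46 + 24)
= 46 / 70
= 0.6571
= 65.7%

65.7


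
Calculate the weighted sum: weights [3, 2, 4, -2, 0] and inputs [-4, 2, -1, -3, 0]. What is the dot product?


Element-wise products:
3 * -4 = -12
2 * 2 = 4
4 * -1 = -4
-2 * -3 = 6
0 * 0 = 0
Sum = -12 + 4 + -4 + 6 + 0
= -6

-6


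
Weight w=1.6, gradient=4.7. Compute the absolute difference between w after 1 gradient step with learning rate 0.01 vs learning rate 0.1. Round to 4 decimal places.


With lr=0.01: w_new = 1.6 - 0.01 * 4.7 = 1.553
With lr=0.1: w_new = 1.6 - 0.1 * 4.7 = 1.13
Absolute difference = |1.553 - 1.13|
= 0.4230

0.4230


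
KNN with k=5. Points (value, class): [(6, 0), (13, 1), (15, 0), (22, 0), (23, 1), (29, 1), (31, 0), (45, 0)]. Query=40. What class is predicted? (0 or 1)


Distances from query 40:
Point 45 (class 0): distance = 5
Point 31 (class 0): distance = 9
Point 29 (class 1): distance = 11
Point 23 (class 1): distance = 17
Point 22 (class 0): distance = 18
K=5 nearest neighbors: classes = [0, 0, 1, 1, 0]
Votes for class 1: 2 / 5
Majority vote => class 0

0


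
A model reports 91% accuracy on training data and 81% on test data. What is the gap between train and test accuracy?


Gap = train_accuracy - test_accuracy
= 91 - 81
= 10%
This moderate gap may indicate mild overfitting.

10


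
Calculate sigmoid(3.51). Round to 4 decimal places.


sigmoid(z) = 1 / (1 + exp(-z))
exp(-(3.51)) = exp(-3.51) = 0.0299
1 + 0.0299 = 1.0299
1 / 1.0299 = 0.9710

0.9710


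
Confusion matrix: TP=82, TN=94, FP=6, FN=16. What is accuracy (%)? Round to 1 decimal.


Accuracy = (TP + TN) / (TP + TN + FP + FN) * 100
= (82 + 94) / (82 + 94 + 6 + 16)
= 176 / 198
= 0.8889
= 88.9%

88.9


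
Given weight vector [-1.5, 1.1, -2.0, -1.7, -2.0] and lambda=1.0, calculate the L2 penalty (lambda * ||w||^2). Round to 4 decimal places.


Squaring each weight:
(-1.5)^2 = 2.25
1.1^2 = 1.21
(-2.0)^2 = 4.0
(-1.7)^2 = 2.89
(-2.0)^2 = 4.0
Sum of squares = 14.35
Penalty = 1.0 * 14.35 = 14.3500

14.3500


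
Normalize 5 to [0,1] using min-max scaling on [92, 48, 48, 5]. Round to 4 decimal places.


Min = 5, Max = 92
Range = 92 - 5 = 87
Scaled = (x - min) / (max - min)
= (5 - 5) / 87
= 0 / 87
= 0.0000

0.0000


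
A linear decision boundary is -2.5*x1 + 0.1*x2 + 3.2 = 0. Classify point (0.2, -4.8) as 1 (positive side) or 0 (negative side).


Compute -2.5 * 0.2 + 0.1 * -4.8 + 3.2
= -0.5 + -0.48 + 3.2
= 2.22
Since 2.22 >= 0, the point is on the positive side.

1


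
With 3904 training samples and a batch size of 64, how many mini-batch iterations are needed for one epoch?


Iterations per epoch = dataset_size / batch_size
= 3904 / 64
= 61

61


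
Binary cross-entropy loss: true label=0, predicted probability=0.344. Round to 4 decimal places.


For y=0: Loss = -log(1-p)
= -log(1 - 0.344)
= -log(0.656)
= -(-0.4216)
= 0.4216

0.4216


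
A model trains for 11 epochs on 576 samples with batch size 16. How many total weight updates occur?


Iterations per epoch = 576 / 16 = 36
Total updates = iterations_per_epoch * epochs
= 36 * 11
= 396

396


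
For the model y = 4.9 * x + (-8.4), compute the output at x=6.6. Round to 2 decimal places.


y = 4.9 * 6.6 + (-8.4)
= 32.34 + (-8.4)
= 23.94

23.94


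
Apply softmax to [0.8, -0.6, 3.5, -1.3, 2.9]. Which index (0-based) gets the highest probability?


Softmax is a monotonic transformation, so it preserves the argmax.
We need to find the index of the maximum logit.
Index 0: 0.8
Index 1: -0.6
Index 2: 3.5
Index 3: -1.3
Index 4: 2.9
Maximum logit = 3.5 at index 2

2


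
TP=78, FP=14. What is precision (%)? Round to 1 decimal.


Precision = TP / (TP + FP) * 100
= 78 / (78 + 14)
= 78 / 92
= 0.8478
= 84.8%

84.8


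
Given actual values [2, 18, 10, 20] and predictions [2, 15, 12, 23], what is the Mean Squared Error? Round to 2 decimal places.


Differences: [0, 3, -2, -3]
Squared errors: [0, 9, 4, 9]
Sum of squared errors = 22
MSE = 22 / 4 = 5.50

5.50


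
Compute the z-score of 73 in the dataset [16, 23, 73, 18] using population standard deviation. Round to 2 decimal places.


Mean = (16 + 23 + 73 + 18) / 4 = 32.5
Variance = sum((x_i - mean)^2) / n = 553.25
Std = sqrt(553.25) = 23.5213
Z = (x - mean) / std
= (73 - 32.5) / 23.5213
= 40.5 / 23.5213
= 1.72

1.72


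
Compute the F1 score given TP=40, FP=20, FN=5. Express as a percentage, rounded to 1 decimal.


Precision = TP / (TP + FP) = 40 / 60 = 0.6667
Recall = TP / (TP + FN) = 40 / 45 = 0.8889
F1 = 2 * P * R / (P + R)
= 2 * 0.6667 * 0.8889 / (0.6667 + 0.8889)
= 1.1852 / 1.5556
= 0.7619
As percentage: 76.2%

76.2


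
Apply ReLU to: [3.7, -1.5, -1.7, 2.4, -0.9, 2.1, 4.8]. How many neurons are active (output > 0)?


ReLU(x) = max(0, x) for each element:
ReLU(3.7) = 3.7
ReLU(-1.5) = 0
ReLU(-1.7) = 0
ReLU(2.4) = 2.4
ReLU(-0.9) = 0
ReLU(2.1) = 2.1
ReLU(4.8) = 4.8
Active neurons (>0): 4

4


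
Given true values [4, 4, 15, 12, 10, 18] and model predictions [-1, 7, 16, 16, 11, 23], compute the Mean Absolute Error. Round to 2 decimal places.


Absolute errors: [5, 3, 1, 4, 1, 5]
Sum of absolute errors = 19
MAE = 19 / 6 = 3.17

3.17


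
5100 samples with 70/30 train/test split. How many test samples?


Train samples = 5100 * 70% = 3570
Test samples = 5100 - 3570
= 1530

1530


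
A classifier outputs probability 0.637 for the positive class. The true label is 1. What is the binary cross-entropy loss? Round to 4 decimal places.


For y=1: Loss = -log(p)
= -log(0.637)
= -(-0.451)
= 0.4510

0.4510


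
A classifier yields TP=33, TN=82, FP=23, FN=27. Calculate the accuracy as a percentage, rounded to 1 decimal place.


Accuracy = (TP + TN) / (TP + TN + FP + FN) * 100
= (33 + 82) / (33 + 82 + 23 + 27)
= 115 / 165
= 0.697
= 69.7%

69.7


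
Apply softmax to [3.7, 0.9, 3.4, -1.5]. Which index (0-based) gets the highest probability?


Softmax is a monotonic transformation, so it preserves the argmax.
We need to find the index of the maximum logit.
Index 0: 3.7
Index 1: 0.9
Index 2: 3.4
Index 3: -1.5
Maximum logit = 3.7 at index 0

0


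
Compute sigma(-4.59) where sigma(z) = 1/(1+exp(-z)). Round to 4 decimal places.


sigmoid(z) = 1 / (1 + exp(-z))
exp(-(-4.59)) = exp(4.59) = 98.4944
1 + 98.4944 = 99.4944
1 / 99.4944 = 0.0101

0.0101
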